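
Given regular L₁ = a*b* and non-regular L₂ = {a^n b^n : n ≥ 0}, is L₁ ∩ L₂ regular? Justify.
No — L₁ ∩ L₂ is not regular.

Every string a^n b^n already lies in a*b*, so L₁ ∩ L₂ = {a^n b^n : n ≥ 0} = L₂ itself, which is the standard non-regular language (pump s = a^p b^p).

Note that the bare facts "L₁ regular, L₂ non-regular" do not settle the question by themselves: the closure of regular languages under ∪, ∩, complement and difference applies only when BOTH operands are regular. With a non-regular operand the result can come out regular or non-regular depending on the specific languages, so one has to work out L₁ ∩ L₂ for this particular pair, as above.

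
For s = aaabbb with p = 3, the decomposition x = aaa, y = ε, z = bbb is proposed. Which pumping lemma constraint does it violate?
Violated: |y| > 0

The decomposition x = aaa, y = ε, z = bbb for s = aaabbb with p = 3
violates the constraint: |y| > 0

|y| = 0, but the pumping lemma requires |y| > 0 (y must be non-empty).

Pumping lemma constraints:
1. xyz = s (decomposition is valid)
2. |xy| ≤ p
3. |y| > 0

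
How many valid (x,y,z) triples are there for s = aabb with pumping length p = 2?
3

For s = 'aabb' with pumping length p = 2:

Constraints: |xy| ≤ 2, |y| > 0

Valid decompositions (|xy| ≤ p, |y| ≥ 1):
  • x='', y='a', z='abb'
  • x='a', y='a', z='bb'
  • x='', y='aa', z='bb'

Total count: 3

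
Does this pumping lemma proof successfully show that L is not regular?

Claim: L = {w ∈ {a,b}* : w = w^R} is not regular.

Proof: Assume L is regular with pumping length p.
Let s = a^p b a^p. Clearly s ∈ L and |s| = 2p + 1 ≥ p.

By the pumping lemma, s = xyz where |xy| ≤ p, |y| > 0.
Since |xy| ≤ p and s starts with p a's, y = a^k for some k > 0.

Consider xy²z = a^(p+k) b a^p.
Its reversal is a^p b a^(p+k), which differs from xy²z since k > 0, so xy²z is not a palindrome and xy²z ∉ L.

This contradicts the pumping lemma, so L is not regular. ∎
The proof is correct.

This proof is valid because:
1. s = a^p b a^p is in L and is chosen in terms of p, so |s| ≥ p holds for every p
2. The decomposition analysis is correct: |xy| ≤ p forces y to lie inside the leading a's
3. The contradiction is valid: a^(p+k) b a^p has more a's before the b than after it, so it is not a palindrome
4. The conclusion follows logically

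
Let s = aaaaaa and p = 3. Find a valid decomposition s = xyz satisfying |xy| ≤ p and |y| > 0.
x = 'aa', y = 'a', z = 'aaa'

For s = aaaaaa and p = 3, one valid decomposition is:
- x = 'aa' (length 2)
- y = 'a' (length 1)
- z = 'aaa' (length 3)

Verification:
- xyz = 'aa' + 'a' + 'aaa' = aaaaaa ✓
- |xy| = 3 ≤ 3 ✓
- |y| = 1 > 0 ✓

All pumping lemma constraints are satisfied.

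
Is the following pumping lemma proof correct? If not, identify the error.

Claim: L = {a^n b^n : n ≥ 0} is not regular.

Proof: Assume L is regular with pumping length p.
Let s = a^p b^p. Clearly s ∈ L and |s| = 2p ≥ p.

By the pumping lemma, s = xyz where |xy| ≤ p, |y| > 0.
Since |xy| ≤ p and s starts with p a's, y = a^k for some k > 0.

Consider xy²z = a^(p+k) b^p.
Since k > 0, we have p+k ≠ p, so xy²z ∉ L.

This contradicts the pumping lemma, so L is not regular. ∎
The proof is correct.

This proof is valid because:
1. The string s = a^p b^p is correctly in L
2. The decomposition analysis is correct: y must consist only of a's
3. The contradiction is valid: pumping increases a's but not b's
4. The conclusion follows logically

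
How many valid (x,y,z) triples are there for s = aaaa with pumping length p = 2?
3

For s = 'aaaa' with pumping length p = 2:

Constraints: |xy| ≤ 2, |y| > 0

Valid decompositions (|xy| ≤ p, |y| ≥ 1):
  • x='', y='a', z='aaa'
  • x='a', y='a', z='aa'
  • x='', y='aa', z='aa'

Total count: 3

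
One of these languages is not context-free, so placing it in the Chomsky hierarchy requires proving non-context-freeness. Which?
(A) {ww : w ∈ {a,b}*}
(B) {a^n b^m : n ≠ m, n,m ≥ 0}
(A) {ww : w ∈ {a,b}*}

(A) {ww : w ∈ {a,b}*} requires the CFL pumping lemma.

- {a^n b^m : n ≠ m, n,m ≥ 0} is context-free (but not regular)
  • Can be shown non-regular with the regular pumping lemma
  • After pumping a's, we can make n = m

- {ww : w ∈ {a,b}*} is NOT context-free
  • Requires the CFL pumping lemma to prove
  • Cannot verify equality of two arbitrary substrings

The CFL pumping lemma is "stronger" in that it can prove non-membership
in the larger class of context-free languages.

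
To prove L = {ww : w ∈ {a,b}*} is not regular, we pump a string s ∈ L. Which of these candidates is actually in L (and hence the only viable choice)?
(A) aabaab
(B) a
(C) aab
(A) aabaab

The pumping lemma is applied to a string s that lies in L, so first check membership of each option:
- (A) aabaab splits into halves aab · aab, which are equal, so it is in L (w = aab) ✓
- (B) a has odd length 1, so it cannot be written as ww and is not in L ✗
- (C) aab has odd length 3, so it cannot be written as ww and is not in L ✗

Only (A) aabaab is in L, so it is the only candidate that could play the role of s.
(In a complete proof one picks s in terms of the pumping length p so that |s| ≥ p is guaranteed; a fixed string like aabaab illustrates the shape of such an s.)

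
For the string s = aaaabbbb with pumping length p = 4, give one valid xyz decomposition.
x = '', y = 'a', z = 'aaabbbb'

For s = aaaabbbb and p = 4, one valid decomposition is:
- x = '' (length 0)
- y = 'a' (length 1)
- z = 'aaabbbb' (length 7)

Verification:
- xyz = '' + 'a' + 'aaabbbb' = aaaabbbb ✓
- |xy| = 1 ≤ 4 ✓
- |y| = 1 > 0 ✓

All pumping lemma constraints are satisfied.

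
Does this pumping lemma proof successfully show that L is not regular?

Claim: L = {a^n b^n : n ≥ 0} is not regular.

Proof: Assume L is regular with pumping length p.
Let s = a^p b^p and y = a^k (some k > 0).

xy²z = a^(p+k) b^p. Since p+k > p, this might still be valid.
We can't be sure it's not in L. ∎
The proof is INCORRECT.

Error: The conclusion is wrong.
xy²z = a^(p+k) b^p is definitely NOT in L because the number of a's (p+k) ≠ number of b's (p).
The proof incorrectly doubts what is actually a valid contradiction.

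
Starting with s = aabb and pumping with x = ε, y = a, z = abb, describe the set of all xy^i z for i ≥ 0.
{xy^i z : i ≥ 0} = {a^(i+1) b^2 : i ≥ 0} = {abb, aabb, aaabb, ...}

With x = ε, y = a, z = abb: Starting with aabb and pumping the first 'a' (z = abb keeps the second 'a'), we get strings with i+1 a's followed by 2 b's for i = 0, 1, 2, ...; note bb is not produced because z always contributes one a.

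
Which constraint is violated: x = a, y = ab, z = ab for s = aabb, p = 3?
Violated: xyz = s

The decomposition x = a, y = ab, z = ab for s = aabb with p = 3
violates the constraint: xyz = s

xyz = 'a' + 'ab' + 'ab' = 'aabab' ≠ 'aabb' = s. The decomposition doesn't reconstruct s.

Pumping lemma constraints:
1. xyz = s (decomposition is valid)
2. |xy| ≤ p
3. |y| > 0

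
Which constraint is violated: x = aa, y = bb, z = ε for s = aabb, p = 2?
Violated: |xy| ≤ p

The decomposition x = aa, y = bb, z = ε for s = aabb with p = 2
violates the constraint: |xy| ≤ p

|xy| = |aabb| = 4 > 2 = p. The decomposition puts too many characters in xy.

Pumping lemma constraints:
1. xyz = s (decomposition is valid)
2. |xy| ≤ p
3. |y| > 0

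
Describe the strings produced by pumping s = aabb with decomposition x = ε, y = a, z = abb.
{xy^i z : i ≥ 0} = {a^(i+1) b^2 : i ≥ 0} = {abb, aabb, aaabb, ...}

With x = ε, y = a, z = abb: Starting with aabb and pumping the first 'a' (z = abb keeps the second 'a'), we get strings with i+1 a's followed by 2 b's for i = 0, 1, 2, ...; note bb is not produced because z always contributes one a.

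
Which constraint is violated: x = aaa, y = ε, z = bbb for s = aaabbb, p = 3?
Violated: |y| > 0

The decomposition x = aaa, y = ε, z = bbb for s = aaabbb with p = 3
violates the constraint: |y| > 0

|y| = 0, but the pumping lemma requires |y| > 0 (y must be non-empty).

Pumping lemma constraints:
1. xyz = s (decomposition is valid)
2. |xy| ≤ p
3. |y| > 0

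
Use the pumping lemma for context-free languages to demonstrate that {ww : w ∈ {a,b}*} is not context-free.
Assume for contradiction that L is context-free, and let p ≥ 1 be the pumping length given by the pumping lemma for CFLs.
Choose s = a^p b^p a^p b^p. Then s ∈ L (take w = a^p b^p) and |s| = 4p ≥ p.
By the CFL pumping lemma, s = uvxyz for some u, v, x, y, z with |vxy| ≤ p, |vy| ≥ 1, and uv^i xy^i z ∈ L for every i ≥ 0.

Write s as four blocks A₁ B₁ A₂ B₂ with A₁ = A₂ = a^p and B₁ = B₂ = b^p. Since |vxy| ≤ p, the window vxy lies inside at most two adjacent blocks. Take i = 0 and let t = uxz, so |t| = 4p − |vy| with 1 ≤ |vy| ≤ p. If |t| is odd, t ∉ L immediately, so assume |vy| is even (hence |vy| ≥ 2) and |t|/2 = 2p − |vy|/2, which satisfies p ≤ |t|/2 ≤ 2p − 1.

Case 1 (vxy inside A₁B₁): t = a^(p−j) b^(p−l) a^p b^p with j + l = |vy|. The second half of t has length < 2p, so it is a suffix of the trailing a^p b^p and ends in b; the first half is a^(p−j) b^(p−l) a^((j+l)/2), which ends in a because (j+l)/2 ≥ 1. The halves differ, so t ∉ L.

Case 2 (vxy inside B₁A₂, straddling the middle): t = a^p b^(p−j) a^(p−l) b^p with j + l = |vy|. If t = ww, then w is a prefix of t of length ≥ p, so w begins with a^p; and w is a suffix of t of length ≥ p, so w ends with b^p. That forces |w| ≥ 2p, contradicting |w| = |t|/2 ≤ 2p − 1. So t ∉ L.

Case 3 (vxy inside A₂B₂): t = a^p b^p a^(p−j) b^(p−l) with j + l = |vy|. The first half of t is a prefix of a^p b^p, so it begins with a; the second half is b^((j+l)/2) a^(p−j) b^(p−l), which begins with b. The halves differ, so t ∉ L.

In every case uv⁰xy⁰z = uxz ∉ L.

This contradicts the CFL pumping lemma, which requires uv^i xy^i z ∈ L for all i ≥ 0.
Hence L = {ww : w ∈ {a,b}*} is not context-free. ∎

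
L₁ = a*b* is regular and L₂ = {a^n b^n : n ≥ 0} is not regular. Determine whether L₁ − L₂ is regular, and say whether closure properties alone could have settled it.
No — L₁ − L₂ is not regular.

a*b* − {a^n b^n} = {a^n b^m : n ≠ m}. If this were regular, then its complement intersected with a*b*, namely {a^n b^n : n ≥ 0}, would be regular too (closure under complement and intersection) — contradiction. So L₁ − L₂ is not regular.

Note that the bare facts "L₁ regular, L₂ non-regular" do not settle the question by themselves: the closure of regular languages under ∪, ∩, complement and difference applies only when BOTH operands are regular. With a non-regular operand the result can come out regular or non-regular depending on the specific languages, so one has to work out L₁ − L₂ for this particular pair, as above.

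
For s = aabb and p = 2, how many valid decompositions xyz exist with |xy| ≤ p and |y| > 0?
3

For s = 'aabb' with pumping length p = 2:

Constraints: |xy| ≤ 2, |y| > 0

Valid decompositions (|xy| ≤ p, |y| ≥ 1):
  • x='', y='a', z='abb'
  • x='a', y='a', z='bb'
  • x='', y='aa', z='bb'

Total count: 3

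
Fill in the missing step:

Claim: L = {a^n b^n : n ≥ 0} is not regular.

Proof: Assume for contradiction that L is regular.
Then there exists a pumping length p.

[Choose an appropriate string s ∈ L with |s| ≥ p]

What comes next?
s = a^p b^p

This string is in L (has equal a's and b's) and has length 2p ≥ p.
Any decomposition xyz with |xy| ≤ p means y consists only of a's,
so pumping will unbalance the counts.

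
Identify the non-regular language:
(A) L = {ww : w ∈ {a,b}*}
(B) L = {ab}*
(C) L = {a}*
(A) {ww : w ∈ {a,b}*}

(A) L = {ww : w ∈ {a,b}*} is NOT regular.

The pumping lemma can be used to prove this:
After pumping, the two halves no longer match

The other languages are regular because they can be recognized by finite automata.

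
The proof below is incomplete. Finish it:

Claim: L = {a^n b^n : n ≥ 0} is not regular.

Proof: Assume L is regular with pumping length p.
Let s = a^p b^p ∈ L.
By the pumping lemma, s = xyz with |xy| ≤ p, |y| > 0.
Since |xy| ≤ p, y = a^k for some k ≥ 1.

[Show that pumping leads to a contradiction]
Consider xy²z = a^(p+k) b^p.

Since k ≥ 1, we have p + k > p.
So xy²z has more a's than b's: (p+k) a's vs p b's.
This means xy²z ∉ L because a^n b^n requires equal counts.

This contradicts the pumping lemma which states xy²z ∈ L.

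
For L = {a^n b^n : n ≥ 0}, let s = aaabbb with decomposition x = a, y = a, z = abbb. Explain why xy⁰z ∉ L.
xy⁰z = aabbb ∉ L

Pumping with i = 0 replaces y = a by y⁰ = ε:
- Original: s = xyz = aaabbb; aaabbb = a^3 b^3 has equal counts (3 = 3), so it is in L
- Pumped: xy⁰z = a · ε · abbb = aabbb
- aabbb has 2 a's and 3 b's; 2 ≠ 3, so it is not in L

The pumping lemma would require xy⁰z ∈ L, so this decomposition yields a contradiction.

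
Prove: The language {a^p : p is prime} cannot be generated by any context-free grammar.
Assume for contradiction that L is context-free, and let p ≥ 1 be the pumping length given by the pumping lemma for CFLs.
Choose a prime q with q ≥ p and let s = a^q. Then s ∈ L and |s| = q ≥ p.
By the CFL pumping lemma, s = uvxyz for some u, v, x, y, z with |vxy| ≤ p, |vy| ≥ 1, and uv^i xy^i z ∈ L for every i ≥ 0.
All symbols are a's, so only lengths matter: let k = |vy|, with 1 ≤ k ≤ p. Then |uv^i xy^i z| = q + (i − 1)k.

Take i = q + 1: the length is q + qk = q(k + 1).
Both factors satisfy q ≥ 2 and k + 1 ≥ 2, so q(k + 1) is composite and uv^(q+1) xy^(q+1) z ∉ L.

This contradicts the CFL pumping lemma, which requires uv^i xy^i z ∈ L for all i ≥ 0.
Hence L = {a^p : p is prime} is not context-free. ∎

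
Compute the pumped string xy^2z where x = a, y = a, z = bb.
aaabb

Given x = 'a', y = 'a', z = 'bb' and i = 2:

xy^2z = x + y·y·...·y (2 times) + z
       = 'a' + 'a'^2 + 'bb'
       = 'a' + 'aa' + 'bb'
       = 'aaabb'

The pumped string is 'aaabb' with length 5.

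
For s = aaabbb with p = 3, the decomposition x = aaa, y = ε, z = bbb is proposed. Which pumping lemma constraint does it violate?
Violated: |y| > 0

The decomposition x = aaa, y = ε, z = bbb for s = aaabbb with p = 3
violates the constraint: |y| > 0

|y| = 0, but the pumping lemma requires |y| > 0 (y must be non-empty).

Pumping lemma constraints:
1. xyz = s (decomposition is valid)
2. |xy| ≤ p
3. |y| > 0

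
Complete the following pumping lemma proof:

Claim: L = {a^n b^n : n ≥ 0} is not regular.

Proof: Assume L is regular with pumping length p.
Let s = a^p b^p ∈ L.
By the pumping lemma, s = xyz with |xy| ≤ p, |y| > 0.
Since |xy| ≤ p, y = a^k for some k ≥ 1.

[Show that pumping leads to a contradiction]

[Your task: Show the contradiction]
Consider xy²z = a^(p+k) b^p.

Since k ≥ 1, we have p + k > p.
So xy²z has more a's than b's: (p+k) a's vs p b's.
This means xy²z ∉ L because a^n b^n requires equal counts.

This contradicts the pumping lemma which states xy²z ∈ L.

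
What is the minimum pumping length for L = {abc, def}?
p = 4

For a finite language L, the pumping lemma holds vacuously if p > max|s| for s ∈ L.

The longest string in L = {abc, def} has length 3.
If p = 4, then no string s ∈ L has |s| ≥ p, so the condition is vacuously true.

The minimum pumping length is p = 4.

Why no smaller p works: for any p ≤ 3, the longest string s ∈ L has |s| = 3 ≥ p, so it would
have to be pumpable; but pumping up (i = 2, 3, ...) produces ever longer strings, which cannot all lie in the
finite language L. So the pumping property fails for every p ≤ 3.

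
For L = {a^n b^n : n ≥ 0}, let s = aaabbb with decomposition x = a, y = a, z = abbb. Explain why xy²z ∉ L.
xy²z = aaaabbb ∉ L

Pumping with i = 2 replaces y = a by y² = aa:
- Original: s = xyz = aaabbb; aaabbb = a^3 b^3 has equal counts (3 = 3), so it is in L
- Pumped: xy²z = a · aa · abbb = aaaabbb
- aaaabbb has 4 a's and 3 b's; 4 ≠ 3, so it is not in L

The pumping lemma would require xy²z ∈ L, so this decomposition yields a contradiction.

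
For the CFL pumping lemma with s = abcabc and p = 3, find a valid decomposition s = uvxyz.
u='ab', v='c', x='a', y='b', z='c'

For s = abcabc with pumping length p = 3:

One valid decomposition:
- u = 'ab'
- v = 'c'
- x = 'a'
- y = 'b'
- z = 'c'

Verification:
- uvxyz = 'ab' + 'c' + 'a' + 'b' + 'c' = abcabc ✓
- |vxy| = |'cab'| = 3 ≤ 3 ✓
- |vy| = |'cb'| = 2 > 0 ✓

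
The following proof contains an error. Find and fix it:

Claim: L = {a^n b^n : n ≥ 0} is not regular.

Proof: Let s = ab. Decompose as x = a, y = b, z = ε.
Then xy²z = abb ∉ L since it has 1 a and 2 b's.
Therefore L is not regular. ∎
Error: The string s = ab might be shorter than the pumping length p.

Correction: Choose s = a^p b^p to ensure |s| ≥ p. Also, the decomposition is wrong: with |xy| ≤ p, y cannot include b's when s starts with p a's.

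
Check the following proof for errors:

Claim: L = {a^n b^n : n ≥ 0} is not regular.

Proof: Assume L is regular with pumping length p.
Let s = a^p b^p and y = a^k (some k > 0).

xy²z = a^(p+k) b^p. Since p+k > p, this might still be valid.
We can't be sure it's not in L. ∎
The proof is INCORRECT.

Error: The conclusion is wrong.
xy²z = a^(p+k) b^p is definitely NOT in L because the number of a's (p+k) ≠ number of b's (p).
The proof incorrectly doubts what is actually a valid contradiction.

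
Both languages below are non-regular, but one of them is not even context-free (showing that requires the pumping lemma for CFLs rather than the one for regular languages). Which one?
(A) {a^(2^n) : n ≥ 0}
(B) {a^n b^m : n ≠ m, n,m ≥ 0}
(A) {a^(2^n) : n ≥ 0}

(A) {a^(2^n) : n ≥ 0} requires the CFL pumping lemma.

- {a^n b^m : n ≠ m, n,m ≥ 0} is context-free (but not regular)
  • Can be shown non-regular with the regular pumping lemma
  • After pumping a's, we can make n = m

- {a^(2^n) : n ≥ 0} is NOT context-free
  • Requires the CFL pumping lemma to prove
  • Gaps between powers of 2 grow exponentially

The CFL pumping lemma is "stronger" in that it can prove non-membership
in the larger class of context-free languages.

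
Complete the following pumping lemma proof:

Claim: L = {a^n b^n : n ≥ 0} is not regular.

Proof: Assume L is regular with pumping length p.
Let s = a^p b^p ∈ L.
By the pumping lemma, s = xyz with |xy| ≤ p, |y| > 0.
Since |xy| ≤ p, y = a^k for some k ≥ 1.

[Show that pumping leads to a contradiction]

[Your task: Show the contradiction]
Consider xy²z = a^(p+k) b^p.

Since k ≥ 1, we have p + k > p.
So xy²z has more a's than b's: (p+k) a's vs p b's.
This means xy²z ∉ L because a^n b^n requires equal counts.

This contradicts the pumping lemma which states xy²z ∈ L.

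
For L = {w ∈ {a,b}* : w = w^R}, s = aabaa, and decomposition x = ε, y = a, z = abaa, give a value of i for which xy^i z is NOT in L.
i = 2

xy²z = ε · aa · abaa = aaabaa; aaabaa reversed is aabaaa ≠ aaabaa, so it is not a palindrome and is not in L.
(Other choices also work, e.g. i = 0, 3; only i = 1 is guaranteed to stay in L since xy¹z = s.)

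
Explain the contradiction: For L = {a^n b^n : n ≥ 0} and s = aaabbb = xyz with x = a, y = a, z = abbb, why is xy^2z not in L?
xy²z = aaaabbb ∉ L

Pumping with i = 2 replaces y = a by y² = aa:
- Original: s = xyz = aaabbb; aaabbb = a^3 b^3 has equal counts (3 = 3), so it is in L
- Pumped: xy²z = a · aa · abbb = aaaabbb
- aaaabbb has 4 a's and 3 b's; 4 ≠ 3, so it is not in L

The pumping lemma would require xy²z ∈ L, so this decomposition yields a contradiction.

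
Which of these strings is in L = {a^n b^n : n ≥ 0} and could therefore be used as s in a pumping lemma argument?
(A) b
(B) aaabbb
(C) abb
(B) aaabbb

The pumping lemma is applied to a string s that lies in L, so first check membership of each option:
- (A) b has 0 a's and 1 b's; 0 ≠ 1, so it is not in L ✗
- (B) aaabbb = a^3 b^3 has equal counts (3 = 3), so it is in L ✓
- (C) abb has 1 a's and 2 b's; 1 ≠ 2, so it is not in L ✗

Only (B) aaabbb is in L, so it is the only candidate that could play the role of s.
(In a complete proof one picks s in terms of the pumping length p so that |s| ≥ p is guaranteed; a fixed string like aaabbb illustrates the shape of such an s.)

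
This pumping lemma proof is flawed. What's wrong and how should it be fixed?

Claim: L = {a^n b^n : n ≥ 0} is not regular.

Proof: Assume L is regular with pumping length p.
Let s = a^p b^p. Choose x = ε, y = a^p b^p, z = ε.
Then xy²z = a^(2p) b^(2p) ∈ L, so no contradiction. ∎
Error: The decomposition violates |xy| ≤ p. With y = a^p b^p, |xy| = |y| = 2p > p. (The proof also miscomputes xy²z, which would be a^p b^p a^p b^p rather than a^(2p) b^(2p), and it wrongly treats one harmless decomposition as settling the matter — the prover does not get to choose the decomposition.)

Correction: The pumping lemma requires |xy| ≤ p, and the argument must handle every decomposition satisfying |xy| ≤ p, |y| ≥ 1. Since s starts with p a's, any such y consists only of a's, say y = a^k with k ≥ 1. Then xy²z = a^(p+k) b^p has unequal numbers of a's and b's, so xy²z ∉ L — the required contradiction.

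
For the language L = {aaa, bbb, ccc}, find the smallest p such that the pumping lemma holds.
p = 4

For a finite language L, the pumping lemma holds vacuously if p > max|s| for s ∈ L.

The longest string in L = {aaa, bbb, ccc} has length 3.
If p = 4, then no string s ∈ L has |s| ≥ p, so the condition is vacuously true.

The minimum pumping length is p = 4.

Why no smaller p works: for any p ≤ 3, the longest string s ∈ L has |s| = 3 ≥ p, so it would
have to be pumpable; but pumping up (i = 2, 3, ...) produces ever longer strings, which cannot all lie in the
finite language L. So the pumping property fails for every p ≤ 3.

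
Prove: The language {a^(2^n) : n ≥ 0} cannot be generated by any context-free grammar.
Assume for contradiction that L is context-free, and let p ≥ 1 be the pumping length given by the pumping lemma for CFLs.
Choose s = a^(2^p). Then s ∈ L and |s| = 2^p ≥ p.
By the CFL pumping lemma, s = uvxyz for some u, v, x, y, z with |vxy| ≤ p, |vy| ≥ 1, and uv^i xy^i z ∈ L for every i ≥ 0.
All symbols are a's, so only lengths matter: let k = |vy|, with 1 ≤ k ≤ |vxy| ≤ p < 2^p.

Take i = 2: |uv²xy²z| = 2^p + k, and 2^p < 2^p + k < 2^p + 2^p = 2^(p+1).
So the length lies strictly between consecutive powers of two and is not a power of 2; uv²xy²z ∉ L.

This contradicts the CFL pumping lemma, which requires uv^i xy^i z ∈ L for all i ≥ 0.
Hence L = {a^(2^n) : n ≥ 0} is not context-free. ∎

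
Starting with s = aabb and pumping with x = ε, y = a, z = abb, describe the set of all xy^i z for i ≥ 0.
{xy^i z : i ≥ 0} = {a^(i+1) b^2 : i ≥ 0} = {abb, aabb, aaabb, ...}

With x = ε, y = a, z = abb: Starting with aabb and pumping the first 'a' (z = abb keeps the second 'a'), we get strings with i+1 a's followed by 2 b's for i = 0, 1, 2, ...; note bb is not produced because z always contributes one a.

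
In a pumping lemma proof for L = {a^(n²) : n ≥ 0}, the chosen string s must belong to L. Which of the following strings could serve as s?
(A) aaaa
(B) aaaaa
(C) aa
(A) aaaa

The pumping lemma is applied to a string s that lies in L, so first check membership of each option:
- (A) aaaa has length 4 = 2², a perfect square, so it is in L ✓
- (B) aaaaa has length 5, strictly between 2² = 4 and 3² = 9, so it is not in L ✗
- (C) aa has length 2, strictly between 1² = 1 and 2² = 4, so it is not in L ✗

Only (A) aaaa is in L, so it is the only candidate that could play the role of s.
(In a complete proof one picks s in terms of the pumping length p so that |s| ≥ p is guaranteed; a fixed string like aaaa illustrates the shape of such an s.)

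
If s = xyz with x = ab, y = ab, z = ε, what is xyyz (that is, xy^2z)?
ababab

Given x = 'ab', y = 'ab', z = '' and i = 2:

xy^2z = x + y·y·...·y (2 times) + z
       = 'ab' + 'ab'^2 + ''
       = 'ab' + 'abab' + ''
       = 'ababab'

The pumped string is 'ababab' with length 6.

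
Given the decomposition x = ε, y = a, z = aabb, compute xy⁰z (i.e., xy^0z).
aabb

Given x = '', y = 'a', z = 'aabb' and i = 0:

xy^0z = x + y·y·...·y (0 times) + z
       = '' + 'a'^0 + 'aabb'
       = '' + '' + 'aabb'
       = 'aabb'

The pumped string is 'aabb' with length 4.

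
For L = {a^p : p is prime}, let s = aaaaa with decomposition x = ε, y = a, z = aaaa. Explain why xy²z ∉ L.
xy²z = aaaaaa ∉ L

Pumping with i = 2 replaces y = a by y² = aa:
- Original: s = xyz = aaaaa; aaaaa has length 5, which is prime, so it is in L
- Pumped: xy²z = ε · aa · aaaa = aaaaaa
- aaaaaa has length 6 = 2 × 3, which is not prime, so it is not in L

The pumping lemma would require xy²z ∈ L, so this decomposition yields a contradiction.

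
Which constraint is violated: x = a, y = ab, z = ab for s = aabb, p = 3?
Violated: xyz = s

The decomposition x = a, y = ab, z = ab for s = aabb with p = 3
violates the constraint: xyz = s

xyz = 'a' + 'ab' + 'ab' = 'aabab' ≠ 'aabb' = s. The decomposition doesn't reconstruct s.

Pumping lemma constraints:
1. xyz = s (decomposition is valid)
2. |xy| ≤ p
3. |y| > 0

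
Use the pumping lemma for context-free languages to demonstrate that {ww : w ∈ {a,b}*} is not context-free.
Assume for contradiction that L is context-free, and let p ≥ 1 be the pumping length given by the pumping lemma for CFLs.
Choose s = a^p b^p a^p b^p. Then s ∈ L (take w = a^p b^p) and |s| = 4p ≥ p.
By the CFL pumping lemma, s = uvxyz for some u, v, x, y, z with |vxy| ≤ p, |vy| ≥ 1, and uv^i xy^i z ∈ L for every i ≥ 0.

Write s as four blocks A₁ B₁ A₂ B₂ with A₁ = A₂ = a^p and B₁ = B₂ = b^p. Since |vxy| ≤ p, the window vxy lies inside at most two adjacent blocks. Take i = 0 and let t = uxz, so |t| = 4p − |vy| with 1 ≤ |vy| ≤ p. If |t| is odd, t ∉ L immediately, so assume |vy| is even (hence |vy| ≥ 2) and |t|/2 = 2p − |vy|/2, which satisfies p ≤ |t|/2 ≤ 2p − 1.

Case 1 (vxy inside A₁B₁): t = a^(p−j) b^(p−l) a^p b^p with j + l = |vy|. The second half of t has length < 2p, so it is a suffix of the trailing a^p b^p and ends in b; the first half is a^(p−j) b^(p−l) a^((j+l)/2), which ends in a because (j+l)/2 ≥ 1. The halves differ, so t ∉ L.

Case 2 (vxy inside B₁A₂, straddling the middle): t = a^p b^(p−j) a^(p−l) b^p with j + l = |vy|. If t = ww, then w is a prefix of t of length ≥ p, so w begins with a^p; and w is a suffix of t of length ≥ p, so w ends with b^p. That forces |w| ≥ 2p, contradicting |w| = |t|/2 ≤ 2p − 1. So t ∉ L.

Case 3 (vxy inside A₂B₂): t = a^p b^p a^(p−j) b^(p−l) with j + l = |vy|. The first half of t is a prefix of a^p b^p, so it begins with a; the second half is b^((j+l)/2) a^(p−j) b^(p−l), which begins with b. The halves differ, so t ∉ L.

In every case uv⁰xy⁰z = uxz ∉ L.

This contradicts the CFL pumping lemma, which requires uv^i xy^i z ∈ L for all i ≥ 0.
Hence L = {ww : w ∈ {a,b}*} is not context-free. ∎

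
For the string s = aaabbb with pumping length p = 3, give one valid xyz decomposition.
x = '', y = 'aaa', z = 'bbb'

For s = aaabbb and p = 3, one valid decomposition is:
- x = '' (length 0)
- y = 'aaa' (length 3)
- z = 'bbb' (length 3)

Verification:
- xyz = '' + 'aaa' + 'bbb' = aaabbb ✓
- |xy| = 3 ≤ 3 ✓
- |y| = 3 > 0 ✓

All pumping lemma constraints are satisfied.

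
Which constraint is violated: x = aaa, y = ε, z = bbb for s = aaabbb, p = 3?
Violated: |y| > 0

The decomposition x = aaa, y = ε, z = bbb for s = aaabbb with p = 3
violates the constraint: |y| > 0

|y| = 0, but the pumping lemma requires |y| > 0 (y must be non-empty).

Pumping lemma constraints:
1. xyz = s (decomposition is valid)
2. |xy| ≤ p
3. |y| > 0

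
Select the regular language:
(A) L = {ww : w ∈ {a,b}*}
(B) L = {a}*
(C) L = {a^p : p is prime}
(B) {a}*

(B) L = {a}* is regular.

This can be recognized by a finite automaton (DFA/NFA).
Regular expressions like {a}* define regular languages.

The other choices are not regular:
- {a^p : p is prime}: After pumping, the length becomes composite
- {ww : w ∈ {a,b}*}: After pumping, the two halves no longer match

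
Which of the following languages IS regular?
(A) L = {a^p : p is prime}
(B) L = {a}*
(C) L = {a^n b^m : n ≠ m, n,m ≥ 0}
(B) {a}*

(B) L = {a}* is regular.

This can be recognized by a finite automaton (DFA/NFA).
Regular expressions like {a}* define regular languages.

The other choices are not regular:
- {a^n b^m : n ≠ m, n,m ≥ 0}: After pumping a's, we can make n = m
- {a^p : p is prime}: After pumping, the length becomes composite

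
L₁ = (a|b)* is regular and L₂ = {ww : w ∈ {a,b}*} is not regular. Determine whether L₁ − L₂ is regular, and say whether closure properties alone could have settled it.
No — L₁ − L₂ is not regular.

L₁ − L₂ is the complement of {ww} within {a,b}*. If it were regular, its complement {ww} would be regular as well (regular languages are closed under complement) — contradiction. So L₁ − L₂ is not regular.

Note that the bare facts "L₁ regular, L₂ non-regular" do not settle the question by themselves: the closure of regular languages under ∪, ∩, complement and difference applies only when BOTH operands are regular. With a non-regular operand the result can come out regular or non-regular depending on the specific languages, so one has to work out L₁ − L₂ for this particular pair, as above.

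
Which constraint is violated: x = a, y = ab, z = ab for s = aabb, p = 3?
Violated: xyz = s

The decomposition x = a, y = ab, z = ab for s = aabb with p = 3
violates the constraint: xyz = s

xyz = 'a' + 'ab' + 'ab' = 'aabab' ≠ 'aabb' = s. The decomposition doesn't reconstruct s.

Pumping lemma constraints:
1. xyz = s (decomposition is valid)
2. |xy| ≤ p
3. |y| > 0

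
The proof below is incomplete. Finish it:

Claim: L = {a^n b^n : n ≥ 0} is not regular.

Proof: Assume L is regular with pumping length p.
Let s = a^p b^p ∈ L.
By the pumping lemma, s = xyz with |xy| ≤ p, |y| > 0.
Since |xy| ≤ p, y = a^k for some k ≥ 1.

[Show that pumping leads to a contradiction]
Consider xy²z = a^(p+k) b^p.

Since k ≥ 1, we have p + k > p.
So xy²z has more a's than b's: (p+k) a's vs p b's.
This means xy²z ∉ L because a^n b^n requires equal counts.

This contradicts the pumping lemma which states xy²z ∈ L.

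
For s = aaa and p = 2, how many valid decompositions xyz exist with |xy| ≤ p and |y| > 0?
3

For s = 'aaa' with pumping length p = 2:

Constraints: |xy| ≤ 2, |y| > 0

Valid decompositions (|xy| ≤ p, |y| ≥ 1):
  • x='', y='a', z='aa'
  • x='a', y='a', z='a'
  • x='', y='aa', z='a'

Total count: 3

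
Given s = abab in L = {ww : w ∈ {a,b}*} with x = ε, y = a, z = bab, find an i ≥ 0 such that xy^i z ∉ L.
i = 0

xy⁰z = ε · ε · bab = bab; bab has odd length 3, so it cannot be written as ww and is not in L.
(Other choices also work, e.g. i = 2, 3; only i = 1 is guaranteed to stay in L since xy¹z = s.)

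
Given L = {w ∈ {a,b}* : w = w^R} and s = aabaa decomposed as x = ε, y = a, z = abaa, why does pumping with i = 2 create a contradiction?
xy²z = aaabaa ∉ L

Pumping with i = 2 replaces y = a by y² = aa:
- Original: s = xyz = aabaa; aabaa reversed is aabaa, the same string, so it is a palindrome and is in L
- Pumped: xy²z = ε · aa · abaa = aaabaa
- aaabaa reversed is aabaaa ≠ aaabaa, so it is not a palindrome and is not in L

The pumping lemma would require xy²z ∈ L, so this decomposition yields a contradiction.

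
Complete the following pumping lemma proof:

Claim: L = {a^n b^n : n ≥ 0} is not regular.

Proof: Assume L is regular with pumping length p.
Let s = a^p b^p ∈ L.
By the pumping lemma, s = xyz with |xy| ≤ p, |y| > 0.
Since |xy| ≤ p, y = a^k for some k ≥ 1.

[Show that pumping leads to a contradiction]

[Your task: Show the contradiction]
Consider xy²z = a^(p+k) b^p.

Since k ≥ 1, we have p + k > p.
So xy²z has more a's than b's: (p+k) a's vs p b's.
This means xy²z ∉ L because a^n b^n requires equal counts.

This contradicts the pumping lemma which states xy²z ∈ L.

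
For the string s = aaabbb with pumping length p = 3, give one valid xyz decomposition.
x = 'aa', y = 'a', z = 'bbb'

For s = aaabbb and p = 3, one valid decomposition is:
- x = 'aa' (length 2)
- y = 'a' (length 1)
- z = 'bbb' (length 3)

Verification:
- xyz = 'aa' + 'a' + 'bbb' = aaabbb ✓
- |xy| = 3 ≤ 3 ✓
- |y| = 1 > 0 ✓

All pumping lemma constraints are satisfied.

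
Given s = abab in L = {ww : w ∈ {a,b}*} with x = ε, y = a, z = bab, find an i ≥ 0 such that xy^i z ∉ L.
i = 0

xy⁰z = ε · ε · bab = bab; bab has odd length 3, so it cannot be written as ww and is not in L.
(Other choices also work, e.g. i = 2, 3; only i = 1 is guaranteed to stay in L since xy¹z = s.)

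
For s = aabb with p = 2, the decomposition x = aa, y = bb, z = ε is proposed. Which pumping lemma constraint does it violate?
Violated: |xy| ≤ p

The decomposition x = aa, y = bb, z = ε for s = aabb with p = 2
violates the constraint: |xy| ≤ p

|xy| = |aabb| = 4 > 2 = p. The decomposition puts too many characters in xy.

Pumping lemma constraints:
1. xyz = s (decomposition is valid)
2. |xy| ≤ p
3. |y| > 0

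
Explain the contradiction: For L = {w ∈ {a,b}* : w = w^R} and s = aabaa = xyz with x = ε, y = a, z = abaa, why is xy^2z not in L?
xy²z = aaabaa ∉ L

Pumping with i = 2 replaces y = a by y² = aa:
- Original: s = xyz = aabaa; aabaa reversed is aabaa, the same string, so it is a palindrome and is in L
- Pumped: xy²z = ε · aa · abaa = aaabaa
- aaabaa reversed is aabaaa ≠ aaabaa, so it is not a palindrome and is not in L

The pumping lemma would require xy²z ∈ L, so this decomposition yields a contradiction.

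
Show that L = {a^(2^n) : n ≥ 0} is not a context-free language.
Assume for contradiction that L is context-free, and let p ≥ 1 be the pumping length given by the pumping lemma for CFLs.
Choose s = a^(2^p). Then s ∈ L and |s| = 2^p ≥ p.
By the CFL pumping lemma, s = uvxyz for some u, v, x, y, z with |vxy| ≤ p, |vy| ≥ 1, and uv^i xy^i z ∈ L for every i ≥ 0.
All symbols are a's, so only lengths matter: let k = |vy|, with 1 ≤ k ≤ |vxy| ≤ p < 2^p.

Take i = 2: |uv²xy²z| = 2^p + k, and 2^p < 2^p + k < 2^p + 2^p = 2^(p+1).
So the length lies strictly between consecutive powers of two and is not a power of 2; uv²xy²z ∉ L.

This contradicts the CFL pumping lemma, which requires uv^i xy^i z ∈ L for all i ≥ 0.
Hence L = {a^(2^n) : n ≥ 0} is not context-free. ∎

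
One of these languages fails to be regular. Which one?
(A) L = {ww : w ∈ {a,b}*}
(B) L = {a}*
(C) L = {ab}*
(A) {ww : w ∈ {a,b}*}

(A) L = {ww : w ∈ {a,b}*} is NOT regular.

The pumping lemma can be used to prove this:
After pumping, the two halves no longer match

The other languages are regular because they can be recognized by finite automata.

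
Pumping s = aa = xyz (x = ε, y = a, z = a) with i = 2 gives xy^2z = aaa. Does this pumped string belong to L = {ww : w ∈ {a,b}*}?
No

xy²z = ε · aa · a = aaa.
aaa has odd length 3, so it cannot be written as ww and is not in L.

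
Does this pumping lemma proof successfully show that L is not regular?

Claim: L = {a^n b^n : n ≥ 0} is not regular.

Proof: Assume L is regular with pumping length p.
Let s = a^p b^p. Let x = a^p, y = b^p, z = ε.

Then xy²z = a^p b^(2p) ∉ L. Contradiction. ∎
The proof is INCORRECT.

Error: The decomposition violates |xy| ≤ p.
With x = a^p and y = b^p, we have |xy| = 2p > p.
The pumping lemma requires |xy| ≤ p, so y must be within the first p characters.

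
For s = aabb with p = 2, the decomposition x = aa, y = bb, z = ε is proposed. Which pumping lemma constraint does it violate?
Violated: |xy| ≤ p

The decomposition x = aa, y = bb, z = ε for s = aabb with p = 2
violates the constraint: |xy| ≤ p

|xy| = |aabb| = 4 > 2 = p. The decomposition puts too many characters in xy.

Pumping lemma constraints:
1. xyz = s (decomposition is valid)
2. |xy| ≤ p
3. |y| > 0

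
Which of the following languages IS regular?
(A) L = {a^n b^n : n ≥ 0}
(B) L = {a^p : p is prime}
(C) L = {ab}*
(C) {ab}*

(C) L = {ab}* is regular.

This can be recognized by a finite automaton (DFA/NFA).
Regular expressions like {ab}* define regular languages.

The other choices are not regular:
- {a^p : p is prime}: After pumping, the length becomes composite
- {a^n b^n : n ≥ 0}: After pumping, the number of a's and b's become unequal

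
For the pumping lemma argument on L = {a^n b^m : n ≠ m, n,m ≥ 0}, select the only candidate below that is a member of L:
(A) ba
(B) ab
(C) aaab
(C) aaab

The pumping lemma is applied to a string s that lies in L, so first check membership of each option:
- (A) ba has an a after a b, so it is not of the form a^n b^m and is not in L ✗
- (B) ab = a^1 b^1 has n = m = 1, so it is not in L ✗
- (C) aaab = a^3 b^1 with 3 ≠ 1, so it is in L ✓

Only (C) aaab is in L, so it is the only candidate that could play the role of s.
(In a complete proof one picks s in terms of the pumping length p so that |s| ≥ p is guaranteed; a fixed string like aaab illustrates the shape of such an s.)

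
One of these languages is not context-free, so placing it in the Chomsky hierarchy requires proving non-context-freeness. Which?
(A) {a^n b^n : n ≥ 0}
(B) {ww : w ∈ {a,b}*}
(B) {ww : w ∈ {a,b}*}

(B) {ww : w ∈ {a,b}*} requires the CFL pumping lemma.

- {a^n b^n : n ≥ 0} is context-free (but not regular)
  • Can be shown non-regular with the regular pumping lemma
  • After pumping, the number of a's and b's become unequal

- {ww : w ∈ {a,b}*} is NOT context-free
  • Requires the CFL pumping lemma to prove
  • Even a PDA cannot compare two arbitrary halves symbol by symbol; CFL pumping on a^p b^p a^p b^p fails

The CFL pumping lemma is "stronger" in that it can prove non-membership
in the larger class of context-free languages.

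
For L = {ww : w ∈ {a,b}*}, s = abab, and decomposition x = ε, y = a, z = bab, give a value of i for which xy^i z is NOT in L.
i = 3

xy³z = ε · aaa · bab = aaabab; aaabab has length 6; its halves are aaa and bab, which differ, so it is not in L.
(Other choices also work, e.g. i = 0, 2; only i = 1 is guaranteed to stay in L since xy¹z = s.)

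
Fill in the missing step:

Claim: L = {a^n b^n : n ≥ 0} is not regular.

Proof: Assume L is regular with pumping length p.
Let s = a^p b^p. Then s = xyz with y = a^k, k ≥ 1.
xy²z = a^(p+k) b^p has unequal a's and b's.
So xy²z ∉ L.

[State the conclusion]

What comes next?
This contradicts the pumping lemma for regular languages,
which guarantees xy^i z ∈ L for all i ≥ 0.

Since our assumption that L is regular leads to a contradiction,
we conclude that L = {a^n b^n : n ≥ 0} is NOT regular. ∎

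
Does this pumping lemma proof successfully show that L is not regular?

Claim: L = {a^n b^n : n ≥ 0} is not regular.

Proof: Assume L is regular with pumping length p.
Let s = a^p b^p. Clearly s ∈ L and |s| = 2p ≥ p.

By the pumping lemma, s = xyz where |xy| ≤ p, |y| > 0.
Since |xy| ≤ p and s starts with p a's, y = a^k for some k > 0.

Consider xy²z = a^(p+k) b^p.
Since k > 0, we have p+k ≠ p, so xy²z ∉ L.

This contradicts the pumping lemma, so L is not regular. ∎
The proof is correct.

This proof is valid because:
1. The string s = a^p b^p is correctly in L
2. The decomposition analysis is correct: y must consist only of a's
3. The contradiction is valid: pumping increases a's but not b's
4. The conclusion follows logically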